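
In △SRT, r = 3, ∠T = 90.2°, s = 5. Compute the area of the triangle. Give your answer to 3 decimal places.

7.500

Area = ½·s·r·sin T ≈ 7.5.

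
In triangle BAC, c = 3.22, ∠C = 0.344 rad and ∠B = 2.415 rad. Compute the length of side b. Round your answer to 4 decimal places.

The third angle is ∠A = π − ∠C − ∠B = 0.383 rad.
Law of sines: b = c·sin B/sin C ≈ 6.3428.

6.3428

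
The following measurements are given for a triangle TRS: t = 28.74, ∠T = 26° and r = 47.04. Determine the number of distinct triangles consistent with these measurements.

r·sin T = 47.04·sin(26°) ≈ 20.62.
Since r sin T < t < r (20.62 < 28.74 < 47.04), two triangles exist.

2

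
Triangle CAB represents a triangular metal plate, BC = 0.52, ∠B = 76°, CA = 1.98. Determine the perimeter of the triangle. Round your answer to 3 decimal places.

4.540

Law of sines: sin A = BC·sin B/CA ≈ 0.25483.
Since CA ≥ BC, only the acute value applies: ∠A ≈ 14.76°.
Then ∠C = 180° − ∠B − ∠A ≈ 89.24°.
Law of sines gives AB = CA·sin C/sin B ≈ 2.0404.
Semiperimeter s = (2.0404+0.52+1.98)/2 = 2.2702.
Perimeter = 2.0404 + 0.52 + 1.98 = 4.5404.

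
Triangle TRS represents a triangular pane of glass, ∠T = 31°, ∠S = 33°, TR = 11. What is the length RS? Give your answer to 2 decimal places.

The third angle is ∠R = 180° − ∠S − ∠T = 116.00°.
Law of sines: RS = TR·sin T/sin S ≈ 10.402.

10.40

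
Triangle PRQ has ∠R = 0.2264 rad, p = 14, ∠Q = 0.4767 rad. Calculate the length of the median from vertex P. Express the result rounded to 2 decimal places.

m_P ≈ 3.49

The third angle is ∠P = π − ∠R − ∠Q = 2.4385 rad.
Law of sines: r = p·sin R/sin P ≈ 4.8603.
Law of sines: q = p·sin Q/sin P ≈ 9.9351.
Median from P: ½√(2·r² + 2·q² − p²) ≈ 3.4877.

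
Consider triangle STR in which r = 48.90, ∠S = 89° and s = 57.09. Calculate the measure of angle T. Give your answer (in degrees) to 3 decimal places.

∠T ≈ 32.084°

Law of sines: sin R = r·sin S/s ≈ 0.85641.
Since s ≥ r, only the acute value applies: ∠R ≈ 58.92°.
Then ∠T = 180° − ∠S − ∠R ≈ 32.08°.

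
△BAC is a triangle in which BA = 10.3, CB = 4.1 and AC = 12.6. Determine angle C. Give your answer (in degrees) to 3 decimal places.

By the law of cosines, cos C = (AC² + CB² − BA²) / (2·AC·CB) ≈ 0.67247, so ∠C ≈ 47.74°.

47.742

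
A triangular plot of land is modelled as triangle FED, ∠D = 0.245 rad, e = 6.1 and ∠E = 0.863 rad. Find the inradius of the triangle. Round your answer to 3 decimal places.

r ≈ 0.698

The third angle is ∠F = π − ∠E − ∠D = 2.034 rad.
Law of sines: f = e·sin F/sin E ≈ 7.1839.
Law of sines: d = e·sin D/sin E ≈ 1.9474.
Area = ½·e·f·sin D ≈ 5.3146.
Semiperimeter s = (7.1839+6.1+1.9474)/2 = 7.6156.
Inradius = area/s = 5.3146/7.6156 ≈ 0.69786.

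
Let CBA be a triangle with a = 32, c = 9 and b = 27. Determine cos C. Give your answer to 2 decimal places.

By the law of cosines, cos C = (b² + a² − c²) / (2·b·a) ≈ 0.96759, so ∠C ≈ 14.63°.

0.97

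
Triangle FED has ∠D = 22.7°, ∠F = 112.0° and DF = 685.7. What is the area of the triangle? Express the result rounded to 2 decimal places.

118341.93

The third angle is ∠E = 180° − ∠D − ∠F = 45.30°.
Law of sines: ED = DF·sin F/sin E ≈ 894.44.
Law of sines: FE = DF·sin D/sin E ≈ 372.28.
Area = ½·DF·ED·sin D ≈ 1.1834e+05.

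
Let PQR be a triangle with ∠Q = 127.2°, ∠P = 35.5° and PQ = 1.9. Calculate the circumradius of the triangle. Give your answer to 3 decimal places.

3.195

The third angle is ∠R = 180° − ∠P − ∠Q = 17.30°.
Law of sines: QR = PQ·sin P/sin R ≈ 3.7103.
Law of sines: RP = PQ·sin Q/sin R ≈ 5.0892.
Circumradius = PQ/(2 sin R) ≈ 3.1946.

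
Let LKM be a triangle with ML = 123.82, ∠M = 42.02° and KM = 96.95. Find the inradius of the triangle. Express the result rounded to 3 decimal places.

26.450

By the law of cosines, LK² = KM² + ML² − 2·KM·ML·cos M = 6894.4, so LK ≈ 83.032.
Area = ½·KM·ML·sin M ≈ 4017.8.
Semiperimeter s = (96.95+123.82+83.032)/2 = 151.9.
Inradius = area/s = 4017.8/151.9 ≈ 26.45.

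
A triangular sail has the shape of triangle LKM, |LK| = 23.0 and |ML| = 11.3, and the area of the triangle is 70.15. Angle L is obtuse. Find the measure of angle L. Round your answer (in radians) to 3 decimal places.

2.571

From area = ½·|ML|·|LK|·sin L, we get sin L = 2·area/(|ML|·|LK|) ≈ 0.53982.
Taking the obtuse solution, ∠L ≈ 2.571 rad.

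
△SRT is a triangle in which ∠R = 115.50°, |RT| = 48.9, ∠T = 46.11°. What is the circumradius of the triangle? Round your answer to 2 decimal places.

77.50

The third angle is ∠S = 180° − ∠R − ∠T = 18.39°.
Law of sines: |TS| = |RT|·sin R/sin S ≈ 139.9.
Law of sines: |SR| = |RT|·sin T/sin S ≈ 111.7.
Circumradius = |RT|/(2 sin S) ≈ 77.5.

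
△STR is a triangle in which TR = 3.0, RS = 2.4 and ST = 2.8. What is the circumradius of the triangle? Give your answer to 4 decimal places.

By the law of cosines, cos S = (RS² + ST² − TR²) / (2·RS·ST) ≈ 0.34226, so ∠S ≈ 69.99°.
Circumradius = TR/(2 sin S) ≈ 1.5964.

1.5964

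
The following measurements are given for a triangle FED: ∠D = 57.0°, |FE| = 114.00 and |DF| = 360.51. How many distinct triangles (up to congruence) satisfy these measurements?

|DF|·sin D = 360.51·sin(57.0°) ≈ 302.3.
Since |FE| = 114.00 < 302.3 = |DF| sin D, no triangle exists.

0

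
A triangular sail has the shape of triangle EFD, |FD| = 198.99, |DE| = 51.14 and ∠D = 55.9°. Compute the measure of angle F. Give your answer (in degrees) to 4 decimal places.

By the law of cosines, |EF|² = |FD|² + |DE|² − 2·|FD|·|DE|·cos D = 30802, so |EF| ≈ 175.5.
Law of cosines again: cos F = (|EF|² + |FD|² − |DE|²)/(2·|EF|·|FD|) ≈ 0.97045, so ∠F ≈ 13.96°.

13.9625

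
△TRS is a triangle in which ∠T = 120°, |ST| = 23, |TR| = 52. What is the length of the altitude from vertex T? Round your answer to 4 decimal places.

By the law of cosines, |RS|² = |ST|² + |TR|² − 2·|ST|·|TR|·cos T = 4429, so |RS| ≈ 66.551.
Area = ½·|ST|·|TR|·sin T ≈ 517.88.
The altitude from T has length 2·area/|RS| ≈ 15.564.

15.5636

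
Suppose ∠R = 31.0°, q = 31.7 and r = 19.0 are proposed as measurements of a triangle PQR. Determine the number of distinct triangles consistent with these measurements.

q·sin R = 31.7·sin(31.0°) ≈ 16.33.
Since q sin R < r < q (16.33 < 19.0 < 31.7), two triangles exist.

2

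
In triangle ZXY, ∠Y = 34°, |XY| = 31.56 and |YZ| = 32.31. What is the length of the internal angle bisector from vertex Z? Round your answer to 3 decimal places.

By the law of cosines, |ZX|² = |XY|² + |YZ|² − 2·|XY|·|YZ|·cos Y = 349.22, so |ZX| ≈ 18.688.
Law of cosines again: cos Z = (|YZ|² + |ZX|² − |XY|²)/(2·|YZ|·|ZX|) ≈ 0.32886, so ∠Z ≈ 70.80°.
The bisector from Z has length 2·|YZ|·|ZX|·cos(∠Z/2)/(|YZ|+|ZX|) ≈ 19.302.

t_Z ≈ 19.302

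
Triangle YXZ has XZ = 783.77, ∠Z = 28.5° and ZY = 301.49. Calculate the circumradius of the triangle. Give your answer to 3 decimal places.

By the law of cosines, YX² = XZ² + ZY² − 2·XZ·ZY·cos Z = 2.8986e+05, so YX ≈ 538.39.
Area = ½·XZ·ZY·sin Z ≈ 56376.
Circumradius = YX/(2 sin Z) ≈ 564.16.

R ≈ 564.163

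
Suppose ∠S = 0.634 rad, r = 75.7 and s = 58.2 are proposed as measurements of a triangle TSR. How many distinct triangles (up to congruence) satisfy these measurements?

r·sin S = 75.7·sin(0.634 rad) ≈ 44.84.
Since r sin S < s < r (44.84 < 58.2 < 75.7), two triangles exist.

2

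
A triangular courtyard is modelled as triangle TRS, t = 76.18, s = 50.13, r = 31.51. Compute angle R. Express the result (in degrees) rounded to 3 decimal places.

By the law of cosines, cos R = (s² + t² − r²) / (2·s·t) ≈ 0.95885, so ∠R ≈ 16.49°.

16.493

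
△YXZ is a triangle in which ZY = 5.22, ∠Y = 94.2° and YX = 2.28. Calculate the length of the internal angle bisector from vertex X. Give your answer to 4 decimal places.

2.7986

By the law of cosines, XZ² = ZY² + YX² − 2·ZY·YX·cos Y = 34.19, so XZ ≈ 5.8472.
Law of cosines again: cos X = (YX² + XZ² − ZY²)/(2·YX·XZ) ≈ 0.45531, so ∠X ≈ 62.92°.
The bisector from X has length 2·YX·XZ·cos(∠X/2)/(YX+XZ) ≈ 2.7986.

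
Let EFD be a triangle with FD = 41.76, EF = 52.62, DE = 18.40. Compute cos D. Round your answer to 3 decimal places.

By the law of cosines, cos D = (FD² + DE² − EF²) / (2·FD·DE) ≈ -0.44666, so ∠D ≈ 2.034 rad.

cos D ≈ -0.447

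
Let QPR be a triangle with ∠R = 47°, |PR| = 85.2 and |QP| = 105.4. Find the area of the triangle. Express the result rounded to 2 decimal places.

area ≈ 4458.84

Law of sines: sin Q = |PR|·sin R/|QP| ≈ 0.59119.
Since |QP| ≥ |PR|, only the acute value applies: ∠Q ≈ 36.24°.
Then ∠P = 180° − ∠R − ∠Q ≈ 96.76°.
Law of sines gives |RQ| = |QP|·sin P/sin R ≈ 143.11.
Area = ½·|QP|·|PR|·sin P ≈ 4458.8.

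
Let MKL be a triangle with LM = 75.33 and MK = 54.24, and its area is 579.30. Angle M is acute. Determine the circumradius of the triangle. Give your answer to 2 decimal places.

R ≈ 49.25

From area = ½·LM·MK·sin M, we get sin M = 2·area/(LM·MK) ≈ 0.28356.
Taking the acute solution, ∠M ≈ 16.47°.
Law of cosines then gives KL ≈ 27.932.
Circumradius = KL/(2 sin M) ≈ 49.253.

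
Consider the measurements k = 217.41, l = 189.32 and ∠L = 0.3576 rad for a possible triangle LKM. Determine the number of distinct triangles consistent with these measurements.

k·sin L = 217.41·sin(0.3576 rad) ≈ 76.1.
Since k sin L < l < k (76.1 < 189.32 < 217.41), two triangles exist.

2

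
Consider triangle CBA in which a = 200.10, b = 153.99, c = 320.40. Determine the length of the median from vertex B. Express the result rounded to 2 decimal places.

Median from B: ½√(2·a² + 2·c² − b²) ≈ 255.77.

255.77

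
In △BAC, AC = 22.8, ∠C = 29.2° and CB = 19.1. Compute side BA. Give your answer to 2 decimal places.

By the law of cosines, BA² = AC² + CB² − 2·AC·CB·cos C = 124.37, so BA ≈ 11.152.

11.15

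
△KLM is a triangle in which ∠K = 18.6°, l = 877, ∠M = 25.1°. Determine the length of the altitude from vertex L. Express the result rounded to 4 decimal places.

The third angle is ∠L = 180° − ∠M − ∠K = 136.30°.
Law of sines: k = l·sin K/sin L ≈ 404.88.
Law of sines: m = l·sin M/sin L ≈ 538.47.
Area = ½·l·k·sin M ≈ 75313.
The altitude from L has length 2·area/l ≈ 171.75.

h_L ≈ 171.7516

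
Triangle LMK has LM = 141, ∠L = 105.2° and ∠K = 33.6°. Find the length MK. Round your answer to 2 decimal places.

245.88

The third angle is ∠M = 180° − ∠K − ∠L = 41.20°.
Law of sines: MK = LM·sin L/sin K ≈ 245.88.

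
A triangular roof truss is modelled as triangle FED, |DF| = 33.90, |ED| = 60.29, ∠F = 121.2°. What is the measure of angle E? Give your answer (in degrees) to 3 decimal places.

Law of sines: sin E = |DF|·sin F/|ED| ≈ 0.48096.
Since |ED| ≥ |DF|, only the acute value applies: ∠E ≈ 28.75°.
Then ∠D = 180° − ∠F − ∠E ≈ 30.05°.

28.748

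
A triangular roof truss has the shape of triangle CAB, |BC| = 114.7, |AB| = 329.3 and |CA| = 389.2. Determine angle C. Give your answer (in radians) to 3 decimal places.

∠C ≈ 0.890 rad

By the law of cosines, cos C = (|BC|² + |CA|² − |AB|²) / (2·|BC|·|CA|) ≈ 0.62940, so ∠C ≈ 0.890 rad.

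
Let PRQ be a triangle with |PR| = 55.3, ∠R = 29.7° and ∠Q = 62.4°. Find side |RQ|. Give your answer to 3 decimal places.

62.359

The third angle is ∠P = 180° − ∠R − ∠Q = 87.90°.
Law of sines: |RQ| = |PR|·sin P/sin Q ≈ 62.359.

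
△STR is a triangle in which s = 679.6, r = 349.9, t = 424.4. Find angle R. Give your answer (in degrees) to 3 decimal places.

By the law of cosines, cos R = (s² + t² − r²) / (2·s·t) ≈ 0.90066, so ∠R ≈ 25.75°.

25.755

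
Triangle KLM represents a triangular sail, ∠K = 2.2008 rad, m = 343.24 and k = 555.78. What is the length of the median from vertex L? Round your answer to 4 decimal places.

440.2664

Law of sines: sin M = m·sin K/k ≈ 0.49902.
Since k ≥ m, only the acute value applies: ∠M ≈ 0.5225 rad.
Then ∠L = π − ∠K − ∠M ≈ 0.4183 rad.
Law of sines gives l = k·sin L/sin K ≈ 279.41.
Median from L: ½√(2·m² + 2·k² − l²) ≈ 440.27.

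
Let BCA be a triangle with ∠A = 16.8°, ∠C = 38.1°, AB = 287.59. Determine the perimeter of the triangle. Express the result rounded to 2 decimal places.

The third angle is ∠B = 180° − ∠C − ∠A = 125.10°.
Law of sines: CA = AB·sin B/sin C ≈ 381.33.
Law of sines: BC = AB·sin A/sin C ≈ 134.71.
Semiperimeter s = (381.33+287.59+134.71)/2 = 401.81.
Perimeter = 381.33 + 287.59 + 134.71 = 803.63.

803.63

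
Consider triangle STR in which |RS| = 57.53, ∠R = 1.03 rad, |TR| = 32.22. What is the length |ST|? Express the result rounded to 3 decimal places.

49.389

By the law of cosines, |ST|² = |TR|² + |RS|² − 2·|TR|·|RS|·cos R = 2439.3, so |ST| ≈ 49.389.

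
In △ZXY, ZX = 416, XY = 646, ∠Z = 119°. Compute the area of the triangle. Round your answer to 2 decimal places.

area ≈ 60418.18

Law of sines: sin Y = ZX·sin Z/XY ≈ 0.56322.
Since XY ≥ ZX, only the acute value applies: ∠Y ≈ 34.28°.
Then ∠X = 180° − ∠Z − ∠Y ≈ 26.72°.
Law of sines gives YZ = XY·sin X/sin Z ≈ 332.11.
Area = ½·XY·ZX·sin X ≈ 60418.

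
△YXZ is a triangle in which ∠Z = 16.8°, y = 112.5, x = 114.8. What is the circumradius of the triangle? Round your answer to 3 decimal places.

By the law of cosines, z² = y² + x² − 2·y·x·cos Z = 1107.7, so z ≈ 33.283.
Area = ½·y·x·sin Z ≈ 1866.4.
Circumradius = z/(2 sin Z) ≈ 57.576.

R ≈ 57.576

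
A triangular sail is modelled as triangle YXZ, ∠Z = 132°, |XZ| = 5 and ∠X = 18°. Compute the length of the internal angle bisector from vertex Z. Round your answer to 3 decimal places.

The third angle is ∠Y = 180° − ∠X − ∠Z = 30.00°.
Law of sines: |ZY| = |XZ|·sin X/sin Y ≈ 3.0902.
Law of sines: |YX| = |XZ|·sin Z/sin Y ≈ 7.4314.
The bisector from Z has length 2·|XZ|·|ZY|·cos(∠Z/2)/(|XZ|+|ZY|) ≈ 1.5536.

t_Z ≈ 1.554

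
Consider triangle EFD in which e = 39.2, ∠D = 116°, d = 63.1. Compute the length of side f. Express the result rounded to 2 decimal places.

35.16

Law of sines: sin E = e·sin D/d ≈ 0.55836.
Since d ≥ e, only the acute value applies: ∠E ≈ 33.94°.
Then ∠F = 180° − ∠D − ∠E ≈ 30.06°.
Law of sines gives f = d·sin F/sin D ≈ 35.163.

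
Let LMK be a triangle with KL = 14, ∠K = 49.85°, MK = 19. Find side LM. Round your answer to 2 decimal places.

14.63

By the law of cosines, LM² = MK² + KL² − 2·MK·KL·cos K = 213.97, so LM ≈ 14.628.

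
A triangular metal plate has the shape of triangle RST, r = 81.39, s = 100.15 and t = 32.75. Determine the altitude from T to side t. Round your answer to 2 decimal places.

Semiperimeter p = (81.39 + 100.15 + 32.75)/2 = 107.15.
Heron's formula: area = √(107.15·25.755·6.995·74.395) ≈ 1198.3.
The altitude from T has length 2·area/t ≈ 73.181.

h_T ≈ 73.18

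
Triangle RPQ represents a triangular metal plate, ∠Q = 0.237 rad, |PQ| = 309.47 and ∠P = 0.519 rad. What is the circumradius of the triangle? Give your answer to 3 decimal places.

The third angle is ∠R = π − ∠P − ∠Q = 2.386 rad.
Law of sines: |QR| = |PQ|·sin P/sin R ≈ 223.76.
Law of sines: |RP| = |PQ|·sin Q/sin R ≈ 105.92.
Circumradius = |PQ|/(2 sin R) ≈ 225.56.

225.556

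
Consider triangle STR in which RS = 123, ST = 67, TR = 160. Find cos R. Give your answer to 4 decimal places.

cos R ≈ 0.9207

By the law of cosines, cos R = (TR² + RS² − ST²) / (2·TR·RS) ≈ 0.92073, so ∠R ≈ 0.401 rad.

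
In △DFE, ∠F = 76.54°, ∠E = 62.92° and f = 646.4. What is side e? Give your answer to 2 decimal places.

591.79

The third angle is ∠D = 180° − ∠F − ∠E = 40.54°.
Law of sines: e = f·sin E/sin F ≈ 591.79.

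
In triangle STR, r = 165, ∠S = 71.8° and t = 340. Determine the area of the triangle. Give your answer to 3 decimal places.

area ≈ 26646.716

Area = ½·t·r·sin S ≈ 26647.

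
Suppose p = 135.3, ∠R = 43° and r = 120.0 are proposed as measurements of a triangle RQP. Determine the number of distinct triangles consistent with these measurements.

2

p·sin R = 135.3·sin(43°) ≈ 92.27.
Since p sin R < r < p (92.27 < 120.0 < 135.3), two triangles exist.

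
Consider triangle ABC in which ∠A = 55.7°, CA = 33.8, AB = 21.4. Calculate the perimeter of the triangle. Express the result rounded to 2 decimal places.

perimeter ≈ 83.22

By the law of cosines, BC² = CA² + AB² − 2·CA·AB·cos A = 785.18, so BC ≈ 28.021.
Semiperimeter s = (28.021+33.8+21.4)/2 = 41.611.
Perimeter = 28.021 + 33.8 + 21.4 = 83.221.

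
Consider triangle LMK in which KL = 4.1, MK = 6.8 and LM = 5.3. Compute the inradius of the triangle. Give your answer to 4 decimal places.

Semiperimeter s = (6.8 + 4.1 + 5.3)/2 = 8.1.
Heron's formula: area = √(8.1·1.3·4·2.8) ≈ 10.86.
Inradius = area/s = 10.86/8.1 ≈ 1.3407.

r ≈ 1.3407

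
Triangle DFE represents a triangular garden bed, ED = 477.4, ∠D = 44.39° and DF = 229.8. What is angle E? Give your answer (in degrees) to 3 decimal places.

By the law of cosines, FE² = ED² + DF² − 2·ED·DF·cos D = 1.2393e+05, so FE ≈ 352.03.
Law of cosines again: cos E = (FE² + ED² − DF²)/(2·FE·ED) ≈ 0.88965, so ∠E ≈ 27.17°.

∠E ≈ 27.171°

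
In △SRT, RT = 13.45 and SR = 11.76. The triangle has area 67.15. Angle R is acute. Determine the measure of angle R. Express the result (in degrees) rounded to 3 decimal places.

From area = ½·SR·RT·sin R, we get sin R = 2·area/(SR·RT) ≈ 0.84908.
Taking the acute solution, ∠R ≈ 58.11°.

58.111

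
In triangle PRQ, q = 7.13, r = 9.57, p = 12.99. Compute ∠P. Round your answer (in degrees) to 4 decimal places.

By the law of cosines, cos P = (r² + q² − p²) / (2·r·q) ≈ -0.19285, so ∠P ≈ 101.12°.

∠P ≈ 101.1193°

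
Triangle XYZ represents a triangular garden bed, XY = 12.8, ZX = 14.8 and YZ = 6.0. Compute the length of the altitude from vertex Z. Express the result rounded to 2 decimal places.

Semiperimeter s = (6 + 14.8 + 12.8)/2 = 16.8.
Heron's formula: area = √(16.8·10.8·2·4) ≈ 38.099.
The altitude from Z has length 2·area/XY ≈ 5.9529.

5.95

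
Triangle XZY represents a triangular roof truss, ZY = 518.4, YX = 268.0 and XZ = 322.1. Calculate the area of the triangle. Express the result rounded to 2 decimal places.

Semiperimeter s = (518.4 + 268 + 322.1)/2 = 554.25.
Heron's formula: area = √(554.25·35.85·286.25·232.15) ≈ 36337.

area ≈ 36337.46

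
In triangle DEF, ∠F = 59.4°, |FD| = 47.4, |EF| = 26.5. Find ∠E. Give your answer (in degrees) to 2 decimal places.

By the law of cosines, |DE|² = |EF|² + |FD|² − 2·|EF|·|FD|·cos F = 1670.2, so |DE| ≈ 40.868.
Law of cosines again: cos E = (|DE|² + |EF|² − |FD|²)/(2·|DE|·|EF|) ≈ 0.05803, so ∠E ≈ 86.67°.

86.67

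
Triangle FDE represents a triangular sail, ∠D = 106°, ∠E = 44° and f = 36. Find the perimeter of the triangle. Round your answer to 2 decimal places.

The third angle is ∠F = 180° − ∠D − ∠E = 30.00°.
Law of sines: d = f·sin D/sin F ≈ 69.211.
Law of sines: e = f·sin E/sin F ≈ 50.015.
Semiperimeter s = (36+69.211+50.015)/2 = 77.613.
Perimeter = 36 + 69.211 + 50.015 = 155.23.

perimeter ≈ 155.23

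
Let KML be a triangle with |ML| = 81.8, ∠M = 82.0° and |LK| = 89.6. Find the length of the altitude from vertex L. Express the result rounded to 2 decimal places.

81.00

Law of sines: sin K = |ML|·sin M/|LK| ≈ 0.90406.
Since |LK| ≥ |ML|, only the acute value applies: ∠K ≈ 64.70°.
Then ∠L = 180° − ∠M − ∠K ≈ 33.30°.
Law of sines gives |KM| = |LK|·sin L/sin M ≈ 49.68.
Area = ½·|LK|·|ML|·sin L ≈ 2012.1.
The altitude from L has length 2·area/|KM| ≈ 81.004.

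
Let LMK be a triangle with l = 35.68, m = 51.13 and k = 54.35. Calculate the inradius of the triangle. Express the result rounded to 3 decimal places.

r ≈ 12.494

Semiperimeter s = (35.68 + 51.13 + 54.35)/2 = 70.58.
Heron's formula: area = √(70.58·34.9·19.45·16.23) ≈ 881.81.
Inradius = area/s = 881.81/70.58 ≈ 12.494.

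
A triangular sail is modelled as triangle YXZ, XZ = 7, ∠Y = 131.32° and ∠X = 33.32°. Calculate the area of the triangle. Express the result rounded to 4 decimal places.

The third angle is ∠Z = 180° − ∠Y − ∠X = 15.36°.
Law of sines: ZY = XZ·sin X/sin Y ≈ 5.1199.
Law of sines: YX = XZ·sin Z/sin Y ≈ 2.4688.
Area = ½·XZ·ZY·sin Z ≈ 4.7466.

area ≈ 4.7466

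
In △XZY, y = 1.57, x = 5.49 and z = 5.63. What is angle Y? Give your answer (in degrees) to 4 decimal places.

∠Y ≈ 16.1693°

By the law of cosines, cos Y = (x² + z² − y²) / (2·x·z) ≈ 0.96044, so ∠Y ≈ 16.17°.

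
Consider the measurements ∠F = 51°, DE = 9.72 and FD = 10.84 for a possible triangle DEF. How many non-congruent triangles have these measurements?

2

FD·sin F = 10.84·sin(51°) ≈ 8.424.
Since FD sin F < DE < FD (8.424 < 9.72 < 10.84), two triangles exist.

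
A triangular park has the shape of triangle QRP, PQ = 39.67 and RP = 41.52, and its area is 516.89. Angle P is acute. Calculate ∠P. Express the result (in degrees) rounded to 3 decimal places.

∠P ≈ 38.876°

From area = ½·RP·PQ·sin P, we get sin P = 2·area/(RP·PQ) ≈ 0.62764.
Taking the acute solution, ∠P ≈ 38.88°.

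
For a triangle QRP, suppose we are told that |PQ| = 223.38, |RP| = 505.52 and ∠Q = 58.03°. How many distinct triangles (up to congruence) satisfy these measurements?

|PQ|·sin Q = 223.38·sin(58.03°) ≈ 189.5.
Since |RP| ≥ |PQ|, exactly one triangle exists.

1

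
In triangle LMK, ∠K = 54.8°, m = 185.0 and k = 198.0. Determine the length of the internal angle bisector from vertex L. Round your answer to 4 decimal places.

Law of sines: sin M = m·sin K/k ≈ 0.76349.
Since k ≥ m, only the acute value applies: ∠M ≈ 49.77°.
Then ∠L = 180° − ∠K − ∠M ≈ 75.43°.
Law of sines gives l = k·sin L/sin K ≈ 234.51.
The bisector from L has length 2·m·k·cos(∠L/2)/(m+k) ≈ 151.32.

t_L ≈ 151.3174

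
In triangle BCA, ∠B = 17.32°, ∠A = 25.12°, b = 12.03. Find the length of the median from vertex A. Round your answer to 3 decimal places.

The third angle is ∠C = 180° − ∠A − ∠B = 137.56°.
Law of sines: c = b·sin C/sin B ≈ 27.269.
Law of sines: a = b·sin A/sin B ≈ 17.154.
Median from A: ½√(2·b² + 2·c² − a²) ≈ 19.25.

m_A ≈ 19.250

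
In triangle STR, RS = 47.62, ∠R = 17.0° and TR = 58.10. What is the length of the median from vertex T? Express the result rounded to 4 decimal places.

36.0097

By the law of cosines, ST² = TR² + RS² − 2·TR·RS·cos R = 351.62, so ST ≈ 18.751.
Median from T: ½√(2·ST² + 2·TR² − RS²) ≈ 36.01.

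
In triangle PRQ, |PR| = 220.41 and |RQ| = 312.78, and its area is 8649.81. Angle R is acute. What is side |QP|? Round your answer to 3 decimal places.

From area = ½·|PR|·|RQ|·sin R, we get sin R = 2·area/(|PR|·|RQ|) ≈ 0.25094.
Taking the acute solution, ∠R ≈ 14.53°.
Law of cosines then gives |QP| ≈ 113.77.

113.771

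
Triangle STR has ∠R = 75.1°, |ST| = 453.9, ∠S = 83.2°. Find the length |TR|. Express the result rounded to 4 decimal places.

The third angle is ∠T = 180° − ∠R − ∠S = 21.70°.
Law of sines: |TR| = |ST|·sin S/sin R ≈ 466.39.

466.3889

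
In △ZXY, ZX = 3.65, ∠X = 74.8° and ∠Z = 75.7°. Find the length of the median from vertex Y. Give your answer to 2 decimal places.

The third angle is ∠Y = 180° − ∠Z − ∠X = 29.50°.
Law of sines: XY = ZX·sin Z/sin Y ≈ 7.1827.
Law of sines: YZ = ZX·sin X/sin Y ≈ 7.153.
Median from Y: ½√(2·XY² + 2·YZ² − ZX²) ≈ 6.9316.

m_Y ≈ 6.93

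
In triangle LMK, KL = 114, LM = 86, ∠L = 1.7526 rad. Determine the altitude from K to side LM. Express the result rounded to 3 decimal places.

112.121

By the law of cosines, MK² = KL² + LM² − 2·KL·LM·cos L = 23937, so MK ≈ 154.72.
Area = ½·KL·LM·sin L ≈ 4821.2.
The altitude from K has length 2·area/LM ≈ 112.12.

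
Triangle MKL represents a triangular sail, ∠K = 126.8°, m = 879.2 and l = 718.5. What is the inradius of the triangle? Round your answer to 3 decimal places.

r ≈ 167.044

By the law of cosines, k² = l² + m² − 2·l·m·cos K = 2.046e+06, so k ≈ 1430.4.
Area = ½·l·m·sin K ≈ 2.5291e+05.
Semiperimeter s = (879.2+1430.4+718.5)/2 = 1514.1.
Inradius = area/s = 2.5291e+05/1514.1 ≈ 167.04.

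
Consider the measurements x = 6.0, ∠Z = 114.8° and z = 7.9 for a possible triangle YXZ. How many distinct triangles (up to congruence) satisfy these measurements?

1

x·sin Z = 6.0·sin(114.8°) ≈ 5.447.
Since ∠Z is not acute, a triangle exists only if z > x; here z > x, so there is exactly one triangle.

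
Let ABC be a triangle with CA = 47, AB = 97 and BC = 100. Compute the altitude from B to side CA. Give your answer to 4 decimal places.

Semiperimeter s = (100 + 47 + 97)/2 = 122.
Heron's formula: area = √(122·22·75·25) ≈ 2243.3.
The altitude from B has length 2·area/CA ≈ 95.461.

h_B ≈ 95.4606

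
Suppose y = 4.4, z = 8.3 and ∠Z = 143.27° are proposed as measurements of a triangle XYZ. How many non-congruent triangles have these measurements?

y·sin Z = 4.4·sin(143.27°) ≈ 2.631.
Since ∠Z is not acute, a triangle exists only if z > y; here z > y, so there is exactly one triangle.

1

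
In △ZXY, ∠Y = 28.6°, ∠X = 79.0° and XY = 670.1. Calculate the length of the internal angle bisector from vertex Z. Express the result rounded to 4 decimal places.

365.0874

The third angle is ∠Z = 180° − ∠X − ∠Y = 72.40°.
Law of sines: YZ = XY·sin X/sin Z ≈ 690.09.
Law of sines: ZX = XY·sin Y/sin Z ≈ 336.52.
The bisector from Z has length 2·YZ·ZX·cos(∠Z/2)/(YZ+ZX) ≈ 365.09.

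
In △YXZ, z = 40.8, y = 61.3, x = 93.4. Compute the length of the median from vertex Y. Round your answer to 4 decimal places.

Median from Y: ½√(2·x² + 2·z² − y²) ≈ 65.228.

65.2279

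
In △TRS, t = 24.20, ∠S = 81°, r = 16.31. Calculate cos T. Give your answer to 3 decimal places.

cos T ≈ 0.464

By the law of cosines, s² = t² + r² − 2·t·r·cos S = 728.17, so s ≈ 26.985.
Law of cosines again: cos T = (r² + s² − t²)/(2·r·s) ≈ 0.46413, so ∠T ≈ 62.35°.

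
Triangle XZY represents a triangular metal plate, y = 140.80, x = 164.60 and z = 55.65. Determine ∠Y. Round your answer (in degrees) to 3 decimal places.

∠Y ≈ 55.542°

By the law of cosines, cos Y = (x² + z² − y²) / (2·x·z) ≈ 0.56580, so ∠Y ≈ 55.54°.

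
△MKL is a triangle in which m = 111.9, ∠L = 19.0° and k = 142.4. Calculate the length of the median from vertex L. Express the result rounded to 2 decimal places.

m_L ≈ 125.43

By the law of cosines, l² = m² + k² − 2·m·k·cos L = 2666.5, so l ≈ 51.638.
Median from L: ½√(2·m² + 2·k² − l²) ≈ 125.43.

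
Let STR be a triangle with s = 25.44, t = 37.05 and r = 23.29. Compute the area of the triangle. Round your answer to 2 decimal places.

area ≈ 292.69

Semiperimeter p = (25.44 + 37.05 + 23.29)/2 = 42.89.
Heron's formula: area = √(42.89·17.45·5.84·19.6) ≈ 292.69.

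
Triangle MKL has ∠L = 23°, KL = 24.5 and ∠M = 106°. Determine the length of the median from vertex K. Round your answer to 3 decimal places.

The third angle is ∠K = 180° − ∠L − ∠M = 51.00°.
Law of sines: LM = KL·sin K/sin M ≈ 19.807.
Law of sines: MK = KL·sin L/sin M ≈ 9.9587.
Median from K: ½√(2·MK² + 2·KL² − LM²) ≈ 15.863.

m_K ≈ 15.863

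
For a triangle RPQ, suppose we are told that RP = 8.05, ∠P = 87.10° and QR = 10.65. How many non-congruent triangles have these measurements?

RP·sin P = 8.05·sin(87.10°) ≈ 8.04.
Since QR ≥ RP, exactly one triangle exists.

1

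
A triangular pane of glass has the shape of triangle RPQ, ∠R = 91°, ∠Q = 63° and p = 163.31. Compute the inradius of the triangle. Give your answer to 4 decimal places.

The third angle is ∠P = 180° − ∠Q − ∠R = 26.00°.
Law of sines: r = p·sin R/sin P ≈ 372.48.
Law of sines: q = p·sin Q/sin P ≈ 331.93.
Area = ½·p·r·sin Q ≈ 27100.
Semiperimeter s = (372.48+163.31+331.93)/2 = 433.86.
Inradius = area/s = 27100/433.86 ≈ 62.462.

62.4620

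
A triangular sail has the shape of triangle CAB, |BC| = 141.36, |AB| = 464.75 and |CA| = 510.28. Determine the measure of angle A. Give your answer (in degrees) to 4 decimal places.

By the law of cosines, cos A = (|CA|² + |AB|² − |BC|²) / (2·|CA|·|AB|) ≈ 0.96224, so ∠A ≈ 15.80°.

15.7953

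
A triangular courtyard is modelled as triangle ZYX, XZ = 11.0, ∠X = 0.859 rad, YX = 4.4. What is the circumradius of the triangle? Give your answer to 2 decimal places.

By the law of cosines, ZY² = YX² + XZ² − 2·YX·XZ·cos X = 77.131, so ZY ≈ 8.7824.
Area = ½·YX·XZ·sin X ≈ 18.324.
Circumradius = ZY/(2 sin X) ≈ 5.7993.

R ≈ 5.80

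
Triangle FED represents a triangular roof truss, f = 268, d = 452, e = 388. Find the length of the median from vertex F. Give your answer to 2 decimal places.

m_F ≈ 399.33

Median from F: ½√(2·e² + 2·d² − f²) ≈ 399.33.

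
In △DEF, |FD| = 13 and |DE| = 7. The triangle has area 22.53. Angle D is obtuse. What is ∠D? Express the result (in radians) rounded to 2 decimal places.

2.62

From area = ½·|FD|·|DE|·sin D, we get sin D = 2·area/(|FD|·|DE|) ≈ 0.49516.
Taking the obtuse solution, ∠D ≈ 2.6236 rad.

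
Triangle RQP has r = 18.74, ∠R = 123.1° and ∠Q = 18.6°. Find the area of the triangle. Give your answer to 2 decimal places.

area ≈ 41.44

The third angle is ∠P = 180° − ∠R − ∠Q = 38.30°.
Law of sines: q = r·sin Q/sin R ≈ 7.1352.
Law of sines: p = r·sin P/sin R ≈ 13.865.
Area = ½·r·q·sin P ≈ 41.437.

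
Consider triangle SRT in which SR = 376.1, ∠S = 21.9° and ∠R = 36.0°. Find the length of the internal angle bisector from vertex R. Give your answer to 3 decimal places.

The third angle is ∠T = 180° − ∠S − ∠R = 122.10°.
Law of sines: RT = SR·sin S/sin T ≈ 165.6.
Law of sines: TS = SR·sin R/sin T ≈ 260.96.
The bisector from R has length 2·SR·RT·cos(∠R/2)/(SR+RT) ≈ 218.69.

t_R ≈ 218.693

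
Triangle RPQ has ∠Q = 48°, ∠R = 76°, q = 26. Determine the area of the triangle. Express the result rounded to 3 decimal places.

area ≈ 365.866

The third angle is ∠P = 180° − ∠Q − ∠R = 56.00°.
Law of sines: r = q·sin R/sin Q ≈ 33.947.
Law of sines: p = q·sin P/sin Q ≈ 29.005.
Area = ½·q·r·sin P ≈ 365.87.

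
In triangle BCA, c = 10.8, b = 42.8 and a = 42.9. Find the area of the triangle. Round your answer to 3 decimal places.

229.535

Semiperimeter s = (42.8 + 10.8 + 42.9)/2 = 48.25.
Heron's formula: area = √(48.25·5.45·37.45·5.35) ≈ 229.54.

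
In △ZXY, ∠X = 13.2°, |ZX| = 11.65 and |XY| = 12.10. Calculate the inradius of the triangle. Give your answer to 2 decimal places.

r ≈ 1.21

By the law of cosines, |YZ|² = |ZX|² + |XY|² − 2·|ZX|·|XY|·cos X = 7.6514, so |YZ| ≈ 2.7661.
Area = ½·|ZX|·|XY|·sin X ≈ 16.095.
Semiperimeter s = (12.1+2.7661+11.65)/2 = 13.258.
Inradius = area/s = 16.095/13.258 ≈ 1.214.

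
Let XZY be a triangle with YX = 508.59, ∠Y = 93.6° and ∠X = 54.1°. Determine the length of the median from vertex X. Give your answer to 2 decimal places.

m_X ≈ 657.18

The third angle is ∠Z = 180° − ∠Y − ∠X = 32.30°.
Law of sines: ZY = YX·sin X/sin Z ≈ 770.99.
Law of sines: XZ = YX·sin Y/sin Z ≈ 949.91.
Median from X: ½√(2·YX² + 2·XZ² − ZY²) ≈ 657.18.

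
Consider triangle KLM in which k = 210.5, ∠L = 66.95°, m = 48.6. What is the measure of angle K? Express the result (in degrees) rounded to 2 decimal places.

99.90

By the law of cosines, l² = m² + k² − 2·m·k·cos L = 38661, so l ≈ 196.62.
Law of cosines again: cos K = (l² + m² − k²)/(2·l·m) ≈ -0.17199, so ∠K ≈ 99.90°.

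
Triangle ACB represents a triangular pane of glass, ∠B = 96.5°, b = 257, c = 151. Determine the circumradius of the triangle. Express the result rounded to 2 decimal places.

R ≈ 129.33

Law of sines: sin C = c·sin B/b ≈ 0.58377.
Since b ≥ c, only the acute value applies: ∠C ≈ 35.72°.
Then ∠A = 180° − ∠B − ∠C ≈ 47.78°.
Law of sines gives a = b·sin A/sin B ≈ 191.57.
Circumradius = b/(2 sin B) ≈ 129.33.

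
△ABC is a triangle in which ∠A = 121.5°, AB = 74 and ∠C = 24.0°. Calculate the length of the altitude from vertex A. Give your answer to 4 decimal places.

41.9141

The third angle is ∠B = 180° − ∠C − ∠A = 34.50°.
Law of sines: BC = AB·sin A/sin C ≈ 155.13.
Law of sines: CA = AB·sin B/sin C ≈ 103.05.
Area = ½·AB·BC·sin B ≈ 3251.
The altitude from A has length 2·area/BC ≈ 41.914.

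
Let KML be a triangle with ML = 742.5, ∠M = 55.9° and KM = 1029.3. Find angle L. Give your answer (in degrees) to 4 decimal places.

∠L ≈ 79.0156°

By the law of cosines, LK² = KM² + ML² − 2·KM·ML·cos M = 7.5382e+05, so LK ≈ 868.23.
Law of cosines again: cos L = (ML² + LK² − KM²)/(2·ML·LK) ≈ 0.19054, so ∠L ≈ 79.02°.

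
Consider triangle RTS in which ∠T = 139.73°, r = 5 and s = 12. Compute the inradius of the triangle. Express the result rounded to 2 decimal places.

By the law of cosines, t² = s² + r² − 2·s·r·cos T = 260.56, so t ≈ 16.142.
Area = ½·s·r·sin T ≈ 19.392.
Semiperimeter p = (5+16.142+12)/2 = 16.571.
Inradius = area/p = 19.392/16.571 ≈ 1.1702.

1.17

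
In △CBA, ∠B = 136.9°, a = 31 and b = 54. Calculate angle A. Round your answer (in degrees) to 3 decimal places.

∠A ≈ 23.095°

Law of sines: sin A = a·sin B/b ≈ 0.39225.
Since b ≥ a, only the acute value applies: ∠A ≈ 23.09°.
Then ∠C = 180° − ∠B − ∠A ≈ 20.01°.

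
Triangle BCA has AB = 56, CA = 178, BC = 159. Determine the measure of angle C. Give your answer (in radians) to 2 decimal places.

By the law of cosines, cos C = (BC² + CA² − AB²) / (2·BC·CA) ≈ 0.95098, so ∠C ≈ 0.3144 rad.

0.31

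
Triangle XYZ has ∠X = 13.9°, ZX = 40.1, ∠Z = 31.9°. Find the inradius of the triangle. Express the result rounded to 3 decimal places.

The third angle is ∠Y = 180° − ∠Z − ∠X = 134.20°.
Law of sines: YZ = ZX·sin X/sin Y ≈ 13.437.
Law of sines: XY = ZX·sin Z/sin Y ≈ 29.558.
Area = ½·ZX·YZ·sin Z ≈ 142.37.
Semiperimeter s = (13.437+40.1+29.558)/2 = 41.547.
Inradius = area/s = 142.37/41.547 ≈ 3.4266.

3.427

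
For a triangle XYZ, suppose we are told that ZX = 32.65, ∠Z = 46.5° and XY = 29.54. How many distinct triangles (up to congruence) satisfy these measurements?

ZX·sin Z = 32.65·sin(46.5°) ≈ 23.68.
Since ZX sin Z < XY < ZX (23.68 < 29.54 < 32.65), two triangles exist.

2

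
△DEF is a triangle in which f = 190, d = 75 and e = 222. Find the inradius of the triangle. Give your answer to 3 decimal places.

Semiperimeter s = (75 + 222 + 190)/2 = 243.5.
Heron's formula: area = √(243.5·168.5·21.5·53.5) ≈ 6869.8.
Inradius = area/s = 6869.8/243.5 ≈ 28.213.

28.213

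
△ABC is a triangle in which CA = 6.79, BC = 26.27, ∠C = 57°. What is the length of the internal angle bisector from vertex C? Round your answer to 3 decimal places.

t_C ≈ 9.483

By the law of cosines, AB² = BC² + CA² − 2·BC·CA·cos C = 541.92, so AB ≈ 23.279.
The bisector from C has length 2·BC·CA·cos(∠C/2)/(BC+CA) ≈ 9.4832.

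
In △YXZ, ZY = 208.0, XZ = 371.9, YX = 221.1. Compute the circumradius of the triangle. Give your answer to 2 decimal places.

By the law of cosines, cos Y = (ZY² + YX² − XZ²) / (2·ZY·YX) ≈ -0.50187, so ∠Y ≈ 120.12°.
Circumradius = XZ/(2 sin Y) ≈ 214.98.

R ≈ 214.98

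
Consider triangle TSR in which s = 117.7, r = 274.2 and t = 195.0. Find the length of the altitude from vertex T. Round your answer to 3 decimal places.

Semiperimeter p = (195 + 117.7 + 274.2)/2 = 293.45.
Heron's formula: area = √(293.45·98.45·175.75·19.25) ≈ 9886.4.
The altitude from T has length 2·area/t ≈ 101.4.

101.399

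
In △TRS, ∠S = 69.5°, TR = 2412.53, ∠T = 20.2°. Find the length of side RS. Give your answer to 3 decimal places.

The third angle is ∠R = 180° − ∠S − ∠T = 90.30°.
Law of sines: RS = TR·sin T/sin S ≈ 889.36.

889.364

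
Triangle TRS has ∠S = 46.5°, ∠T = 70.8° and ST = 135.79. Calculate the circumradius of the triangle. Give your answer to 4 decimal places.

The third angle is ∠R = 180° − ∠S − ∠T = 62.70°.
Law of sines: RS = ST·sin T/sin R ≈ 144.31.
Law of sines: TR = ST·sin S/sin R ≈ 110.84.
Circumradius = ST/(2 sin R) ≈ 76.405.

76.4052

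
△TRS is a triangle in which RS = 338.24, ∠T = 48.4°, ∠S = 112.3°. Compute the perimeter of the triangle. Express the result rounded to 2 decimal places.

perimeter ≈ 906.22

The third angle is ∠R = 180° − ∠S − ∠T = 19.30°.
Law of sines: ST = RS·sin R/sin T ≈ 149.5.
Law of sines: TR = RS·sin S/sin T ≈ 418.49.
Semiperimeter s = (338.24+149.5+418.49)/2 = 453.11.
Perimeter = 338.24 + 149.5 + 418.49 = 906.22.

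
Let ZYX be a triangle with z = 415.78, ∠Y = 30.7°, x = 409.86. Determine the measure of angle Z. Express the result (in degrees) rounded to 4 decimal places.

By the law of cosines, y² = x² + z² − 2·x·z·cos Y = 47801, so y ≈ 218.63.
Law of cosines again: cos Z = (y² + x² − z²)/(2·y·x) ≈ 0.23944, so ∠Z ≈ 76.15°.

∠Z ≈ 76.1462°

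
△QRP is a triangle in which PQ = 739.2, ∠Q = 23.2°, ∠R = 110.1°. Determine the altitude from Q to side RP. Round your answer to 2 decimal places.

h_Q ≈ 537.97

The third angle is ∠P = 180° − ∠Q − ∠R = 46.70°.
Law of sines: RP = PQ·sin Q/sin R ≈ 310.09.
Law of sines: QR = PQ·sin P/sin R ≈ 572.86.
Area = ½·PQ·RP·sin P ≈ 83409.
The altitude from Q has length 2·area/RP ≈ 537.97.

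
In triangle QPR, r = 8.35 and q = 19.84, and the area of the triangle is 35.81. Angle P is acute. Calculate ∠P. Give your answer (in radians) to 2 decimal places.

0.45

From area = ½·r·q·sin P, we get sin P = 2·area/(r·q) ≈ 0.43232.
Taking the acute solution, ∠P ≈ 0.447 rad.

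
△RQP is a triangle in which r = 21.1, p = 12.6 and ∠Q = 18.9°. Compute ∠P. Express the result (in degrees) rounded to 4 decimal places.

By the law of cosines, q² = p² + r² − 2·p·r·cos Q = 100.92, so q ≈ 10.046.
Law of cosines again: cos P = (r² + q² − p²)/(2·r·q) ≈ 0.91375, so ∠P ≈ 23.97°.

23.9711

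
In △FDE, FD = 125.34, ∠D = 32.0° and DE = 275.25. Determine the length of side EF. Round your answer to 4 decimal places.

181.5424

By the law of cosines, EF² = FD² + DE² − 2·FD·DE·cos D = 32958, so EF ≈ 181.54.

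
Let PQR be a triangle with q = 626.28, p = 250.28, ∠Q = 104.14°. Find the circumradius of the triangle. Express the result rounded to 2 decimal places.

Law of sines: sin P = p·sin Q/q ≈ 0.38752.
Since q ≥ p, only the acute value applies: ∠P ≈ 22.80°.
Then ∠R = 180° − ∠Q − ∠P ≈ 53.06°.
Law of sines gives r = q·sin R/sin Q ≈ 516.2.
Circumradius = q/(2 sin Q) ≈ 322.92.

322.92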